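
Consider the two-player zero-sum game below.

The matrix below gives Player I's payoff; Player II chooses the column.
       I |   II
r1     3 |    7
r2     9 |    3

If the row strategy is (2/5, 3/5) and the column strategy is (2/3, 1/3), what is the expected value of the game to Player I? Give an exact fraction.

Against (2/3, 1/3), each row's expected payoff is r1: 13/3; r2: 7.
Taking the (2/5, 3/5)-weighted average: (2/5)·(13/3) + (3/5)·(7) = 89/15.

89/15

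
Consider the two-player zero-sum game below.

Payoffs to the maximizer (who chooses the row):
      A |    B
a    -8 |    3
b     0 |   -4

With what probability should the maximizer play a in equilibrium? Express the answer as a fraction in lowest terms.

4/15

Row minima are -8 and -4, so the maximizer's maximin is -4; column maxima are 0 and 3, so the minimizer's minimax is 0. These differ, so the equilibrium is in mixed strategies.
Let the maximizer play a with probability p. The minimizer is indifferent when −8p = 3p − 4(1−p), giving p = 4/15.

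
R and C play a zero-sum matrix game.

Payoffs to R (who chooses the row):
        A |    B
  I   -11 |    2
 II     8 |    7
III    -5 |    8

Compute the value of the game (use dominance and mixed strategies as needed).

99/14

Row I is strictly dominated by row III, so R never plays it.
The remaining 2×2 game on (II, III) × (A, B) has no saddle point. Let R play II with probability p; indifference gives 8p − 5(1−p) = 7p + 8(1−p), so p = 13/14.
Similarly C's optimal q on A is 1/14, and the value is 8·(1/14) + (7)·(13/14) = 99/14.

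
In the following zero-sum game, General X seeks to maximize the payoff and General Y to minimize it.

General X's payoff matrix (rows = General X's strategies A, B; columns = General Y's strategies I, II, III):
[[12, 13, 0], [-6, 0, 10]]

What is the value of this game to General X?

30/7

Column II is strictly dominated by I for General Y (it gives General X more in every row).
The remaining 2×2 game on (A, B) × (I, III) has no saddle point. Let General X play A with probability p; indifference gives 12p − 6(1−p) = 10(1−p), so p = 4/7.
Similarly General Y's optimal q on I is 5/14, and the value is 12·(5/14) + (0)·(9/14) = 30/7.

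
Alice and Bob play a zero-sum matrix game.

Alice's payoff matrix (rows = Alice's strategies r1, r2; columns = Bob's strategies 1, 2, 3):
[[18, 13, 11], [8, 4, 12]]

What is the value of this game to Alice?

56/5

Column 1 is strictly dominated by 2 for Bob (it gives Alice more in every row).
The remaining 2×2 game on (r1, r2) × (2, 3) has no saddle point. Let Alice play r1 with probability p; indifference gives 13p + 4(1−p) = 11p + 12(1−p), so p = 4/5.
Similarly Bob's optimal q on 2 is 1/10, and the value is 13·(1/10) + (11)·(9/10) = 56/5.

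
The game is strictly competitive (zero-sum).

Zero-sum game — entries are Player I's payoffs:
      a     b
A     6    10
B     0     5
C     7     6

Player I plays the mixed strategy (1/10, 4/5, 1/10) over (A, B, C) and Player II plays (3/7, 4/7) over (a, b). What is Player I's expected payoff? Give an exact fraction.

Against (3/7, 4/7), each row's expected payoff is A: 58/7; B: 20/7; C: 45/7.
Taking the (1/10, 4/5, 1/10)-weighted average: (1/10)·(58/7) + (4/5)·(20/7) + (1/10)·(45/7) = 263/70.

263/70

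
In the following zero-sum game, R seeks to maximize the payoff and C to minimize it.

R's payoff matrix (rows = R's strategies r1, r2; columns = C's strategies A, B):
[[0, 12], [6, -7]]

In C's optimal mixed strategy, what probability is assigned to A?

19/25

Row minima are 0 and -7, so R's maximin is 0; column maxima are 6 and 12, so C's minimax is 6. These differ, so the equilibrium is in mixed strategies.
Let C play A with probability q. R is indifferent when 12(1−q) = 6q − 7(1−q), giving q = 19/25.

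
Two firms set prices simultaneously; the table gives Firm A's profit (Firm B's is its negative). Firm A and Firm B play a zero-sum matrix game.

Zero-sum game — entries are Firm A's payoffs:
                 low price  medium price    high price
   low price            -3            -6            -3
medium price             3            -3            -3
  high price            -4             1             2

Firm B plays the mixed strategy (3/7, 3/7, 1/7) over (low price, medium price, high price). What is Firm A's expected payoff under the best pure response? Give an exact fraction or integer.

low price: (-3)·(3/7) + (-6)·(3/7) + (-3)·(1/7) = -30/7.
medium price: (3)·(3/7) + (-3)·(3/7) + (-3)·(1/7) = -3/7.
high price: (-4)·(3/7) + (1)·(3/7) + (2)·(1/7) = -1.
The best pure response is medium price with expected payoff -3/7.

-3/7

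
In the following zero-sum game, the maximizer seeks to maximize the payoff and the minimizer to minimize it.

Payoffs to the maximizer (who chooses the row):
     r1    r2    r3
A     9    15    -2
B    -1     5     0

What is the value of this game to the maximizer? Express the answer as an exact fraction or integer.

-1/6

Column r2 is strictly dominated by r1 for the minimizer (it gives the maximizer more in every row).
The remaining 2×2 game on (A, B) × (r1, r3) has no saddle point. Let the maximizer play A with probability p; indifference gives 9p − (1−p) = −2p, so p = 1/12.
Similarly the minimizer's optimal q on r1 is 1/6, and the value is 9·(1/6) + (-2)·(5/6) = -1/6.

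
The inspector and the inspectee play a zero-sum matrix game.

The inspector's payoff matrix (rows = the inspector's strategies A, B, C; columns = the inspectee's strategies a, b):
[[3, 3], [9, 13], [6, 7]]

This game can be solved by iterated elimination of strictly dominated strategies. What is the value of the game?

9

Row A is strictly dominated by row B (9>3, 13>3); eliminate A.
Column b is strictly dominated by a for the inspectee (9<13, 6<7); eliminate b.
Row C is strictly dominated by row B (9>6); eliminate C.
Only (B, a) remains, with payoff 9.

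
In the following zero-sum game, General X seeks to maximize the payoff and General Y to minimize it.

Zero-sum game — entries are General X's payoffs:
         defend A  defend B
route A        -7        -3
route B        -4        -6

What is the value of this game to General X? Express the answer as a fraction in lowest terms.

Row minima are -7 and -6, so General X's maximin is -6; column maxima are -4 and -3, so General Y's minimax is -4. These differ, so the equilibrium is in mixed strategies.
Let General X play route A with probability p. General Y is indifferent when −7p − 4(1−p) = −3p − 6(1−p), giving p = 1/3.
Let General Y play defend A with probability q. General X is indifferent when −7q − 3(1−q) = −4q − 6(1−q), giving q = 1/2.
The value is -7·(1/2) + (-3)·(1/2) = -5.

-5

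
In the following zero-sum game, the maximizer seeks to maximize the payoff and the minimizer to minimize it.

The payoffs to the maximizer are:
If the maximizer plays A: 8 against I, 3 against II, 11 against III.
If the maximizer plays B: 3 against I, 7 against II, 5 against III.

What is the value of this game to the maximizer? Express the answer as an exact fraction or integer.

Column III is strictly dominated by I for the minimizer (it gives the maximizer more in every row).
The remaining 2×2 game on (A, B) × (I, II) has no saddle point. Let the maximizer play A with probability p; indifference gives 8p + 3(1−p) = 3p + 7(1−p), so p = 4/9.
Similarly the minimizer's optimal q on I is 4/9, and the value is 8·(4/9) + (3)·(5/9) = 47/9.

47/9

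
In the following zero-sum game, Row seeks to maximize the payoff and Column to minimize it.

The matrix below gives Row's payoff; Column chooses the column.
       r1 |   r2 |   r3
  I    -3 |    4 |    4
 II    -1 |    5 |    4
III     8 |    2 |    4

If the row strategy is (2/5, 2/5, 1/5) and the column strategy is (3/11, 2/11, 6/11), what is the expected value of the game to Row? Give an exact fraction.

32/11

Against (3/11, 2/11, 6/11), each row's expected payoff is I: 23/11; II: 31/11; III: 52/11.
Taking the (2/5, 2/5, 1/5)-weighted average: (2/5)·(23/11) + (2/5)·(31/11) + (1/5)·(52/11) = 32/11.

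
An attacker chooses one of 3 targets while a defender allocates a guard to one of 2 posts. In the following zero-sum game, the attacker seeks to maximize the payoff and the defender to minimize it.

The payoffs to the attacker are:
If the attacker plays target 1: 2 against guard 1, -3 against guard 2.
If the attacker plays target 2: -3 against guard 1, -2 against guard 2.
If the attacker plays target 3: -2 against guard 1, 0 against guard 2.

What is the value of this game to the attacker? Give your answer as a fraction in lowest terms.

-6/7

Row target 2 is strictly dominated by row target 3, so the attacker never plays it.
The remaining 2×2 game on (target 1, target 3) × (guard 1, guard 2) has no saddle point. Let the attacker play target 1 with probability p; indifference gives 2p − 2(1−p) = −3p, so p = 2/7.
Similarly the defender's optimal q on guard 1 is 3/7, and the value is 2·(3/7) + (-3)·(4/7) = -6/7.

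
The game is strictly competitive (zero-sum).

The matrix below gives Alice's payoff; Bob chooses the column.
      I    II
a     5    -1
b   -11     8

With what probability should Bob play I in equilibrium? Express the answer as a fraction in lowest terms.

Row minima are -1 and -11, so Alice's maximin is -1; column maxima are 5 and 8, so Bob's minimax is 5. These differ, so the equilibrium is in mixed strategies.
Let Bob play I with probability q. Alice is indifferent when 5q − (1−q) = −11q + 8(1−q), giving q = 9/25.

9/25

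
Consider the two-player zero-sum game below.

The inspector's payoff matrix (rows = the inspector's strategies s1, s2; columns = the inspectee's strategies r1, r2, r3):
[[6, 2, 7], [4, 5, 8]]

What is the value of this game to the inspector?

22/5

Column r3 is strictly dominated by r2 for the inspectee (it gives the inspector more in every row).
The remaining 2×2 game on (s1, s2) × (r1, r2) has no saddle point. Let the inspector play s1 with probability p; indifference gives 6p + 4(1−p) = 2p + 5(1−p), so p = 1/5.
Similarly the inspectee's optimal q on r1 is 3/5, and the value is 6·(3/5) + (2)·(2/5) = 22/5.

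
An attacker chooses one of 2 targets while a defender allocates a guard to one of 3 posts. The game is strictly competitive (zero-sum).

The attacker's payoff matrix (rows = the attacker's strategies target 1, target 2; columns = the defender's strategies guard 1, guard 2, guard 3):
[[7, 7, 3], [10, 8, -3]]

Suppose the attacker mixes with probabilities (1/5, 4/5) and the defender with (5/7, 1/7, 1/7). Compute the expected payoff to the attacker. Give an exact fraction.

Against (5/7, 1/7, 1/7), each row's expected payoff is target 1: 45/7; target 2: 55/7.
Taking the (1/5, 4/5)-weighted average: (1/5)·(45/7) + (4/5)·(55/7) = 53/7.

53/7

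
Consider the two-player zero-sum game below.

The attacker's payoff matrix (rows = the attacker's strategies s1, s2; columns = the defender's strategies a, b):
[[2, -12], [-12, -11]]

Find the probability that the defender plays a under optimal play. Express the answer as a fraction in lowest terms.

1/15

Row minima are -12 and -12, so the attacker's maximin is -12; column maxima are 2 and -11, so the defender's minimax is -11. These differ, so the equilibrium is in mixed strategies.
Let the defender play a with probability q. The attacker is indifferent when 2q − 12(1−q) = −12q − 11(1−q), giving q = 1/15.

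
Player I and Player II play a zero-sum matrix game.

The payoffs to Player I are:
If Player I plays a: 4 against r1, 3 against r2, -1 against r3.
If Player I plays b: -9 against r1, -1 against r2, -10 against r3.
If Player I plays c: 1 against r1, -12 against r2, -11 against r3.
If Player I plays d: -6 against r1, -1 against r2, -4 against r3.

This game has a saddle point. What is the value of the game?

Row minima: -1, -10, -12, -6 → Player I's maximin is -1.
Column maxima: 4, 3, -1 → Player II's minimax is -1.
They coincide at (a, r3), so the value is -1.

-1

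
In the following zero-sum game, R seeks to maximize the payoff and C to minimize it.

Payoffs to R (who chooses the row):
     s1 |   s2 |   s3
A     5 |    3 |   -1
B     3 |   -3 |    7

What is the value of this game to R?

Column s1 is strictly dominated by s2 for C (it gives R more in every row).
The remaining 2×2 game on (A, B) × (s2, s3) has no saddle point. Let R play A with probability p; indifference gives 3p − 3(1−p) = −p + 7(1−p), so p = 5/7.
Similarly C's optimal q on s2 is 4/7, and the value is 3·(4/7) + (-1)·(3/7) = 9/7.

9/7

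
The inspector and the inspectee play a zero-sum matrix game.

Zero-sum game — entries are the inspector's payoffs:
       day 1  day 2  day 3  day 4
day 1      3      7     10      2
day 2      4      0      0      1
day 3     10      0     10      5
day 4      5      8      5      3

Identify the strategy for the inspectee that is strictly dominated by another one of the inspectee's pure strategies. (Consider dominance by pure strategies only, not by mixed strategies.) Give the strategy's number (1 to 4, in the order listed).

The inspectee prefers columns that give the inspector less. Compare day 1 with day 4: 2 < 3, 1 < 4, 5 < 10, 3 < 5.
So day 4 strictly dominates day 1 for the inspectee; day 1 is strictly dominated.

1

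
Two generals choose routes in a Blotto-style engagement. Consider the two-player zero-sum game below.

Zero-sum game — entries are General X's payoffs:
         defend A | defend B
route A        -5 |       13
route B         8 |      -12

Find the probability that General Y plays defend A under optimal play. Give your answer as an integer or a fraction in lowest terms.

25/38

Row minima are -5 and -12, so General X's maximin is -5; column maxima are 8 and 13, so General Y's minimax is 8. These differ, so the equilibrium is in mixed strategies.
Let General Y play defend A with probability q. General X is indifferent when −5q + 13(1−q) = 8q − 12(1−q), giving q = 25/38.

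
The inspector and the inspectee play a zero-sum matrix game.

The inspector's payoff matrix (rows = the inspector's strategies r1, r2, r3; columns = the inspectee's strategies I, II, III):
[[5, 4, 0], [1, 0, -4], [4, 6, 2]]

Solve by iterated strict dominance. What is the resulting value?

2

Column I is strictly dominated by III for the inspectee (0<5, -4<1, 2<4); eliminate I.
Column II is strictly dominated by III for the inspectee (0<4, -4<0, 2<6); eliminate II.
Row r1 is strictly dominated by row r3 (2>0); eliminate r1.
Row r2 is strictly dominated by row r3 (2>-4); eliminate r2.
Only (r3, III) remains, with payoff 2.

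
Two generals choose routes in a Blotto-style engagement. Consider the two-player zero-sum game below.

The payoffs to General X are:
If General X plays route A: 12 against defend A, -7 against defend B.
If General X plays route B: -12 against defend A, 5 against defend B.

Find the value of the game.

-2/3

Row minima are -7 and -12, so General X's maximin is -7; column maxima are 12 and 5, so General Y's minimax is 5. These differ, so the equilibrium is in mixed strategies.
Let General X play route A with probability p. General Y is indifferent when 12p − 12(1−p) = −7p + 5(1−p), giving p = 17/36.
Let General Y play defend A with probability q. General X is indifferent when 12q − 7(1−q) = −12q + 5(1−q), giving q = 1/3.
The value is 12·(1/3) + (-7)·(2/3) = -2/3.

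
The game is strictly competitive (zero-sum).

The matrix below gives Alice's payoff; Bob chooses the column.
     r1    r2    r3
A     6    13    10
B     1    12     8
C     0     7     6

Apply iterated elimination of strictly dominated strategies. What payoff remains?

6

Row C is strictly dominated by row A (6>0, 13>7, 10>6); eliminate C.
Row B is strictly dominated by row A (6>1, 13>12, 10>8); eliminate B.
Column r3 is strictly dominated by r1 for Bob (6<10); eliminate r3.
Column r2 is strictly dominated by r1 for Bob (6<13); eliminate r2.
Only (A, r1) remains, with payoff 6.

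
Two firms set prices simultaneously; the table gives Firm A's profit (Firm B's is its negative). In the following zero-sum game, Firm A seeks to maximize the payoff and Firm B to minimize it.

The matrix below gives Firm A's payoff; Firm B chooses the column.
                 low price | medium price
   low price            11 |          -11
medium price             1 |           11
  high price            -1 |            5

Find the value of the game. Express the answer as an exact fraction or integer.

Row high price is strictly dominated by row medium price, so Firm A never plays it.
The remaining 2×2 game on (low price, medium price) × (low price, medium price) has no saddle point. Let Firm A play low price with probability p; indifference gives 11p + (1−p) = −11p + 11(1−p), so p = 5/16.
Similarly Firm B's optimal q on low price is 11/16, and the value is 11·(11/16) + (-11)·(5/16) = 33/8.

33/8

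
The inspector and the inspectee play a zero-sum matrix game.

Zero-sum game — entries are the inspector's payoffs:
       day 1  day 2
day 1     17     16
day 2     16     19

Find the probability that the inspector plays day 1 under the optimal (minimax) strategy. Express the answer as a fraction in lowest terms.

Row minima are 16 and 16, so the inspector's maximin is 16; column maxima are 17 and 19, so the inspectee's minimax is 17. These differ, so the equilibrium is in mixed strategies.
Let the inspector play day 1 with probability p. The inspectee is indifferent when 17p + 16(1−p) = 16p + 19(1−p), giving p = 3/4.

3/4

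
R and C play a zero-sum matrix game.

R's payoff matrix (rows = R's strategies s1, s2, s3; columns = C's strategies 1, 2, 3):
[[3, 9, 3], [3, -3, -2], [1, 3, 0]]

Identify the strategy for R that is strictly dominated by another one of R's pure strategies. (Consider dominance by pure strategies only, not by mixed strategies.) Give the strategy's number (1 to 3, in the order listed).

Compare s3 with s1: 3 > 1, 9 > 3, 3 > 0.
So s1 strictly dominates s3 for R; s3 is strictly dominated.

3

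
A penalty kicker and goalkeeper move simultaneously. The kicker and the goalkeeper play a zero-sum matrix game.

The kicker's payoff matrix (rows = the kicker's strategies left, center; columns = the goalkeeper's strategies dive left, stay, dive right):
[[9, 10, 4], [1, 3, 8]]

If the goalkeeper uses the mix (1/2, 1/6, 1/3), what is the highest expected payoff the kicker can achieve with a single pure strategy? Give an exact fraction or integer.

15/2

left: (9)·(1/2) + (10)·(1/6) + (4)·(1/3) = 15/2.
center: (1)·(1/2) + (3)·(1/6) + (8)·(1/3) = 11/3.
The best pure response is left with expected payoff 15/2.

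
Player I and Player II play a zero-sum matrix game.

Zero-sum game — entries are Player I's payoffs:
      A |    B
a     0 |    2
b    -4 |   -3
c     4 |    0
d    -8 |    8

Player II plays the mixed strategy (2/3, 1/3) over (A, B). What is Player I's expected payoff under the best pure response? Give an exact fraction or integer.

a: (0)·(2/3) + (2)·(1/3) = 2/3.
b: (-4)·(2/3) + (-3)·(1/3) = -11/3.
c: (4)·(2/3) + (0)·(1/3) = 8/3.
d: (-8)·(2/3) + (8)·(1/3) = -8/3.
The best pure response is c with expected payoff 8/3.

8/3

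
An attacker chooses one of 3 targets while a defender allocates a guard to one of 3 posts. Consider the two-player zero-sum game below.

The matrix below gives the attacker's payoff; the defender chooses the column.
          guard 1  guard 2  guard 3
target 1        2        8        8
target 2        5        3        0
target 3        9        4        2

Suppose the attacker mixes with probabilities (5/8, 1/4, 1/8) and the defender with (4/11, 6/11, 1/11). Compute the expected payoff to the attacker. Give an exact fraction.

Against (4/11, 6/11, 1/11), each row's expected payoff is target 1: 64/11; target 2: 38/11; target 3: 62/11.
Taking the (5/8, 1/4, 1/8)-weighted average: (5/8)·(64/11) + (1/4)·(38/11) + (1/8)·(62/11) = 229/44.

229/44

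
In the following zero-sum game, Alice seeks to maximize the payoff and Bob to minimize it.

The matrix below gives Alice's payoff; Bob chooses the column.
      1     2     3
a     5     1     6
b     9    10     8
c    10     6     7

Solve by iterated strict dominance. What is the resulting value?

8

Row a is strictly dominated by row b (9>5, 10>1, 8>6); eliminate a.
Column 1 is strictly dominated by 3 for Bob (8<9, 7<10); eliminate 1.
Row c is strictly dominated by row b (10>6, 8>7); eliminate c.
Column 2 is strictly dominated by 3 for Bob (8<10); eliminate 2.
Only (b, 3) remains, with payoff 8.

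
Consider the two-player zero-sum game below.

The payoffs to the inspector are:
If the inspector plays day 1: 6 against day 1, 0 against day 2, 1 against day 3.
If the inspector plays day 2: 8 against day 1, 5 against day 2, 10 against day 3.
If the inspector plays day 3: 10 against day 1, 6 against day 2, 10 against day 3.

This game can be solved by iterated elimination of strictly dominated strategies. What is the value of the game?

6

Row day 1 is strictly dominated by row day 2 (8>6, 5>0, 10>1); eliminate day 1.
Column day 1 is strictly dominated by day 2 for the inspectee (5<8, 6<10); eliminate day 1.
Column day 3 is strictly dominated by day 2 for the inspectee (5<10, 6<10); eliminate day 3.
Row day 2 is strictly dominated by row day 3 (6>5); eliminate day 2.
Only (day 3, day 2) remains, with payoff 6.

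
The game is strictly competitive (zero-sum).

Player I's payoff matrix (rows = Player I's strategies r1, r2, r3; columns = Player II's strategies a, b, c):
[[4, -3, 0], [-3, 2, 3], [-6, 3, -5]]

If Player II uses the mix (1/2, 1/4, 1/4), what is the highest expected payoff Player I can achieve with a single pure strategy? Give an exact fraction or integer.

r1: (4)·(1/2) + (-3)·(1/4) + (0)·(1/4) = 5/4.
r2: (-3)·(1/2) + (2)·(1/4) + (3)·(1/4) = -1/4.
r3: (-6)·(1/2) + (3)·(1/4) + (-5)·(1/4) = -7/2.
The best pure response is r1 with expected payoff 5/4.

5/4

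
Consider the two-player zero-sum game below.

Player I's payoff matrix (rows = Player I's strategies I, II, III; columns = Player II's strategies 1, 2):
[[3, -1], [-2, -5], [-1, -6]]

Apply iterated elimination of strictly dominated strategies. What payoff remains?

Column 1 is strictly dominated by 2 for Player II (-1<3, -5<-2, -6<-1); eliminate 1.
Row II is strictly dominated by row I (-1>-5); eliminate II.
Row III is strictly dominated by row I (-1>-6); eliminate III.
Only (I, 2) remains, with payoff -1.

-1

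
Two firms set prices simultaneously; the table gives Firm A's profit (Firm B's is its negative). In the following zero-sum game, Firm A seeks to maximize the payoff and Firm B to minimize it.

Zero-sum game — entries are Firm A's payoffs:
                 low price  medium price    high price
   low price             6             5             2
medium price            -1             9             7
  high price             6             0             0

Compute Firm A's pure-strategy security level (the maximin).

The worst-case payoff for each row is low price: 2, medium price: -1, high price: 0.
The best of these is 2.

2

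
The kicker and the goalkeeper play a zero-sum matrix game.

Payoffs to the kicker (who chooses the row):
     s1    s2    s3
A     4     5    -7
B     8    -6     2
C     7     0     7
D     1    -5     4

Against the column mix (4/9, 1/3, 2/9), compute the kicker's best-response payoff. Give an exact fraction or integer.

14/3

A: (4)·(4/9) + (5)·(1/3) + (-7)·(2/9) = 17/9.
B: (8)·(4/9) + (-6)·(1/3) + (2)·(2/9) = 2.
C: (7)·(4/9) + (0)·(1/3) + (7)·(2/9) = 14/3.
D: (1)·(4/9) + (-5)·(1/3) + (4)·(2/9) = -1/3.
The best pure response is C with expected payoff 14/3.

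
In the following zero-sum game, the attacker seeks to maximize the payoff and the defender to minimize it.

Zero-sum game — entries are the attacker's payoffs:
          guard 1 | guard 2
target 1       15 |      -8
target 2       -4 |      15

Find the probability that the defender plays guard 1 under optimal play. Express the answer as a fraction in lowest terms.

Row minima are -8 and -4, so the attacker's maximin is -4; column maxima are 15 and 15, so the defender's minimax is 15. These differ, so the equilibrium is in mixed strategies.
Let the defender play guard 1 with probability q. The attacker is indifferent when 15q − 8(1−q) = −4q + 15(1−q), giving q = 23/42.

23/42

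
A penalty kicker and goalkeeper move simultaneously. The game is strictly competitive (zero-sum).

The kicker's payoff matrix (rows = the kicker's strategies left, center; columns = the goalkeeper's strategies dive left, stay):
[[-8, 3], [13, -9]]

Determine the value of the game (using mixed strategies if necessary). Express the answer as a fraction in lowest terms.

Row minima are -8 and -9, so the kicker's maximin is -8; column maxima are 13 and 3, so the goalkeeper's minimax is 3. These differ, so the equilibrium is in mixed strategies.
Let the kicker play left with probability p. The goalkeeper is indifferent when −8p + 13(1−p) = 3p − 9(1−p), giving p = 2/3.
Let the goalkeeper play dive left with probability q. The kicker is indifferent when −8q + 3(1−q) = 13q − 9(1−q), giving q = 4/11.
The value is -8·(4/11) + (3)·(7/11) = -1.

-1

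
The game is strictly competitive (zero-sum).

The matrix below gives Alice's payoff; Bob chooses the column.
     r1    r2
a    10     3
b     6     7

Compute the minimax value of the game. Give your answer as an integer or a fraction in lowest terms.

13/2

Row minima are 3 and 6, so Alice's maximin is 6; column maxima are 10 and 7, so Bob's minimax is 7. These differ, so the equilibrium is in mixed strategies.
Let Alice play a with probability p. Bob is indifferent when 10p + 6(1−p) = 3p + 7(1−p), giving p = 1/8.
Let Bob play r1 with probability q. Alice is indifferent when 10q + 3(1−q) = 6q + 7(1−q), giving q = 1/2.
The value is 10·(1/2) + (3)·(1/2) = 13/2.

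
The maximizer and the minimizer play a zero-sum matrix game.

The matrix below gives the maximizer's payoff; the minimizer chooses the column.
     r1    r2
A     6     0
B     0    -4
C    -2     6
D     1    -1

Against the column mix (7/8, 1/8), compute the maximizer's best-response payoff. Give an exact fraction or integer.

A: (6)·(7/8) + (0)·(1/8) = 21/4.
B: (0)·(7/8) + (-4)·(1/8) = -1/2.
C: (-2)·(7/8) + (6)·(1/8) = -1.
D: (1)·(7/8) + (-1)·(1/8) = 3/4.
The best pure response is A with expected payoff 21/4.

21/4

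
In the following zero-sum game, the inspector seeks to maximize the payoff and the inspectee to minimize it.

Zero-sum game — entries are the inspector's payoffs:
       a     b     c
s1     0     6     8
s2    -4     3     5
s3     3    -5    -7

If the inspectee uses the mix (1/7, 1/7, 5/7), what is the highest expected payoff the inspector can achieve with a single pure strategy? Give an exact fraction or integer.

46/7

s1: (0)·(1/7) + (6)·(1/7) + (8)·(5/7) = 46/7.
s2: (-4)·(1/7) + (3)·(1/7) + (5)·(5/7) = 24/7.
s3: (3)·(1/7) + (-5)·(1/7) + (-7)·(5/7) = -37/7.
The best pure response is s1 with expected payoff 46/7.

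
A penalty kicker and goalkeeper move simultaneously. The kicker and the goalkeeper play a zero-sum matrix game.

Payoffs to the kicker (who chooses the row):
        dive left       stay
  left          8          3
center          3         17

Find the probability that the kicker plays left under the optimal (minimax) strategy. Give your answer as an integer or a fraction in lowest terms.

Row minima are 3 and 3, so the kicker's maximin is 3; column maxima are 8 and 17, so the goalkeeper's minimax is 8. These differ, so the equilibrium is in mixed strategies.
Let the kicker play left with probability p. The goalkeeper is indifferent when 8p + 3(1−p) = 3p + 17(1−p), giving p = 14/19.

14/19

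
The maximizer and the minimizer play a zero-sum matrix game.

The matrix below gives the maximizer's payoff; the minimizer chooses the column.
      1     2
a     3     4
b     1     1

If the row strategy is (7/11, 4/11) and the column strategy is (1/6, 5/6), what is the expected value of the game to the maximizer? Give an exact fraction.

185/66

Against (1/6, 5/6), each row's expected payoff is a: 23/6; b: 1.
Taking the (7/11, 4/11)-weighted average: (7/11)·(23/6) + (4/11)·(1) = 185/66.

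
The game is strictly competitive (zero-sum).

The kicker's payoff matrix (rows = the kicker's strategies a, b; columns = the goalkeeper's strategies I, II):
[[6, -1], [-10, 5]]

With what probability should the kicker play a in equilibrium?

15/22

Row minima are -1 and -10, so the kicker's maximin is -1; column maxima are 6 and 5, so the goalkeeper's minimax is 5. These differ, so the equilibrium is in mixed strategies.
Let the kicker play a with probability p. The goalkeeper is indifferent when 6p − 10(1−p) = −p + 5(1−p), giving p = 15/22.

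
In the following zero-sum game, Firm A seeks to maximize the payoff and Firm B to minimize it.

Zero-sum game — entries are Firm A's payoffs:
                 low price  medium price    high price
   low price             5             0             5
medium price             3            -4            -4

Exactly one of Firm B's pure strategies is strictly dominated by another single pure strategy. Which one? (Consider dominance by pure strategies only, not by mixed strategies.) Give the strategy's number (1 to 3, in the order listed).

Firm B prefers columns that give Firm A less. Compare low price with medium price: 0 < 5, -4 < 3.
So medium price strictly dominates low price for Firm B; low price is strictly dominated.

1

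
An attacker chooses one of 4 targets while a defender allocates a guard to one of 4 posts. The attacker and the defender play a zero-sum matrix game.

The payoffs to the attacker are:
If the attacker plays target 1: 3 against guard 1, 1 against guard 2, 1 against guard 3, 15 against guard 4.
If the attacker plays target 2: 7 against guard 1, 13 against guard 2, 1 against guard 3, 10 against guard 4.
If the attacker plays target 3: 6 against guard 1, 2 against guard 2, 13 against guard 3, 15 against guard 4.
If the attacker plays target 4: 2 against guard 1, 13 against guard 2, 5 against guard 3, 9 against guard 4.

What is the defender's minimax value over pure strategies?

7

The worst case (largest entry) in each column is guard 1: 7, guard 2: 13, guard 3: 13, guard 4: 15.
The best (smallest) of these is 7.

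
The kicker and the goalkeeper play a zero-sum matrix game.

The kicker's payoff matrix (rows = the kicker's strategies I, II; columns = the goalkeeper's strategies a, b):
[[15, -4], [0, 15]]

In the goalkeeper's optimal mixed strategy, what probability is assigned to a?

19/34

Row minima are -4 and 0, so the kicker's maximin is 0; column maxima are 15 and 15, so the goalkeeper's minimax is 15. These differ, so the equilibrium is in mixed strategies.
Let the goalkeeper play a with probability q. The kicker is indifferent when 15q − 4(1−q) = 15(1−q), giving q = 19/34.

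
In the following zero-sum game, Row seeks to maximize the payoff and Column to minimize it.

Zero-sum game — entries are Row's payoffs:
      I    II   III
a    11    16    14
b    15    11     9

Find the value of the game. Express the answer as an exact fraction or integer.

Column II is strictly dominated by III for Column (it gives Row more in every row).
The remaining 2×2 game on (a, b) × (I, III) has no saddle point. Let Row play a with probability p; indifference gives 11p + 15(1−p) = 14p + 9(1−p), so p = 2/3.
Similarly Column's optimal q on I is 5/9, and the value is 11·(5/9) + (14)·(4/9) = 37/3.

37/3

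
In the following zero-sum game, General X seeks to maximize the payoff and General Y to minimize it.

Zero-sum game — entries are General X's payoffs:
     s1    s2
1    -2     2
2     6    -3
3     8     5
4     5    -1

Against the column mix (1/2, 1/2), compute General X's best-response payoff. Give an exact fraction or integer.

1: (-2)·(1/2) + (2)·(1/2) = 0.
2: (6)·(1/2) + (-3)·(1/2) = 3/2.
3: (8)·(1/2) + (5)·(1/2) = 13/2.
4: (5)·(1/2) + (-1)·(1/2) = 2.
The best pure response is 3 with expected payoff 13/2.

13/2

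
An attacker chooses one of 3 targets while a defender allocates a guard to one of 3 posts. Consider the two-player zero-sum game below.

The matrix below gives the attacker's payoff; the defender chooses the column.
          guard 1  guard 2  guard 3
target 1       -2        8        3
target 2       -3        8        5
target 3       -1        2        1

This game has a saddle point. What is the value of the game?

Row minima: -2, -3, -1 → the attacker's maximin is -1.
Column maxima: -1, 8, 5 → the defender's minimax is -1.
They coincide at (target 3, guard 1), so the value is -1.

-1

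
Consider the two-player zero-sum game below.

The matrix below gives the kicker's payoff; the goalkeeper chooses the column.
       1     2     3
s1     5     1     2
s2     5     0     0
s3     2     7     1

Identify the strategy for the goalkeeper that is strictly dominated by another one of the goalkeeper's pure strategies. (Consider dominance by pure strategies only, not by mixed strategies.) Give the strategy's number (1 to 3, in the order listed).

1

The goalkeeper prefers columns that give the kicker less. Compare 1 with 3: 2 < 5, 0 < 5, 1 < 2.
So 3 strictly dominates 1 for the goalkeeper; 1 is strictly dominated.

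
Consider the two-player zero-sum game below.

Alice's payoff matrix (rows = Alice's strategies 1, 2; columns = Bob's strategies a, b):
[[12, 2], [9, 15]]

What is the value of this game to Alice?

Row minima are 2 and 9, so Alice's maximin is 9; column maxima are 12 and 15, so Bob's minimax is 12. These differ, so the equilibrium is in mixed strategies.
Let Alice play 1 with probability p. Bob is indifferent when 12p + 9(1−p) = 2p + 15(1−p), giving p = 3/8.
Let Bob play a with probability q. Alice is indifferent when 12q + 2(1−q) = 9q + 15(1−q), giving q = 13/16.
The value is 12·(13/16) + (2)·(3/16) = 81/8.

81/8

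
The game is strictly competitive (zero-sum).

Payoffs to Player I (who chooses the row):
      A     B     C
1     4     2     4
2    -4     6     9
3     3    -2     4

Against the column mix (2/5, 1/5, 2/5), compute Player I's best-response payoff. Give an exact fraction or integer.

18/5

1: (4)·(2/5) + (2)·(1/5) + (4)·(2/5) = 18/5.
2: (-4)·(2/5) + (6)·(1/5) + (9)·(2/5) = 16/5.
3: (3)·(2/5) + (-2)·(1/5) + (4)·(2/5) = 12/5.
The best pure response is 1 with expected payoff 18/5.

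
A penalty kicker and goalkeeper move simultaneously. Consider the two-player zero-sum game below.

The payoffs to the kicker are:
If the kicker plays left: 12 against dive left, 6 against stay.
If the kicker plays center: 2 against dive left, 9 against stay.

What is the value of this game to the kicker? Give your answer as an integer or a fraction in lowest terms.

Row minima are 6 and 2, so the kicker's maximin is 6; column maxima are 12 and 9, so the goalkeeper's minimax is 9. These differ, so the equilibrium is in mixed strategies.
Let the kicker play left with probability p. The goalkeeper is indifferent when 12p + 2(1−p) = 6p + 9(1−p), giving p = 7/13.
Let the goalkeeper play dive left with probability q. The kicker is indifferent when 12q + 6(1−q) = 2q + 9(1−q), giving q = 3/13.
The value is 12·(3/13) + (6)·(10/13) = 96/13.

96/13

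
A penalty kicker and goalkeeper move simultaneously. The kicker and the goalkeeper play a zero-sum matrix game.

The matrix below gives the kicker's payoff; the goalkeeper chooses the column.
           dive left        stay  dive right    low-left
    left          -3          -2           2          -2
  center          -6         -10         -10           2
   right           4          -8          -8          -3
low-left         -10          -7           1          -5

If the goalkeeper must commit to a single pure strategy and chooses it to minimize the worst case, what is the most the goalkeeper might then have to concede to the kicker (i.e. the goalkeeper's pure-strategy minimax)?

-2

The worst case (largest entry) in each column is dive left: 4, stay: -2, dive right: 2, low-left: 2.
The best (smallest) of these is -2.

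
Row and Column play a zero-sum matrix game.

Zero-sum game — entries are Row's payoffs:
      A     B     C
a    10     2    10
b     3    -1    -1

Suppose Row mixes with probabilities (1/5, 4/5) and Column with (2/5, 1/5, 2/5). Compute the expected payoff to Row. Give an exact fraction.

54/25

Against (2/5, 1/5, 2/5), each row's expected payoff is a: 42/5; b: 3/5.
Taking the (1/5, 4/5)-weighted average: (1/5)·(42/5) + (4/5)·(3/5) = 54/25.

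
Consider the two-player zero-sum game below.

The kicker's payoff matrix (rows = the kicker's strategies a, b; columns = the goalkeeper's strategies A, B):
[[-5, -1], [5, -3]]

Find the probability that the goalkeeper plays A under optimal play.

Row minima are -5 and -3, so the kicker's maximin is -3; column maxima are 5 and -1, so the goalkeeper's minimax is -1. These differ, so the equilibrium is in mixed strategies.
Let the goalkeeper play A with probability q. The kicker is indifferent when −5q − (1−q) = 5q − 3(1−q), giving q = 1/6.

1/6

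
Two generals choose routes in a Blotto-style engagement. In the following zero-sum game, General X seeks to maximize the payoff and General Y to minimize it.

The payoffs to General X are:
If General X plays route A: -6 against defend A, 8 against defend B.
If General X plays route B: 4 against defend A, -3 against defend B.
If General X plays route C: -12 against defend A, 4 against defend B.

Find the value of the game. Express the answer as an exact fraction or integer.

Row route C is strictly dominated by row route A, so General X never plays it.
The remaining 2×2 game on (route A, route B) × (defend A, defend B) has no saddle point. Let General X play route A with probability p; indifference gives −6p + 4(1−p) = 8p − 3(1−p), so p = 1/3.
Similarly General Y's optimal q on defend A is 11/21, and the value is -6·(11/21) + (8)·(10/21) = 2/3.

2/3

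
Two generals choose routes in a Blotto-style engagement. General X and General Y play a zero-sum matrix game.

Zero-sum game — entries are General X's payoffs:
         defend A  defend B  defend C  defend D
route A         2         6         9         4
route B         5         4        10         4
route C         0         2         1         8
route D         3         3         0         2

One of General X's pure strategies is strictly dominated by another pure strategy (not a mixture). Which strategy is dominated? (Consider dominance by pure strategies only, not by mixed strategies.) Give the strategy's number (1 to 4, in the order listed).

4

Compare route D with route B: 5 > 3, 4 > 3, 10 > 0, 4 > 2.
So route B strictly dominates route D for General X; route D is strictly dominated.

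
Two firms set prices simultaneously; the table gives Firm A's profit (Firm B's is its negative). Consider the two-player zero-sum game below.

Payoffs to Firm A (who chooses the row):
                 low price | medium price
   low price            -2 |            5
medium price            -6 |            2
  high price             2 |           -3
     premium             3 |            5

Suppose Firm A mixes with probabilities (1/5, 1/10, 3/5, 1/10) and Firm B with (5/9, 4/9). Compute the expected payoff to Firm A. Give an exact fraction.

Against (5/9, 4/9), each row's expected payoff is low price: 10/9; medium price: -22/9; high price: -2/9; premium: 35/9.
Taking the (1/5, 1/10, 3/5, 1/10)-weighted average: (1/5)·(10/9) + (1/10)·(-22/9) + (3/5)·(-2/9) + (1/10)·(35/9) = 7/30.

7/30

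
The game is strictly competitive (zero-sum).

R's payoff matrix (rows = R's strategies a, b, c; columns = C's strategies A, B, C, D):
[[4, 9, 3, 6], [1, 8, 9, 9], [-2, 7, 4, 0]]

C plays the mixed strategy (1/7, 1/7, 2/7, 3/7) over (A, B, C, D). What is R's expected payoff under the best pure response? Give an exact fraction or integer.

54/7

a: (4)·(1/7) + (9)·(1/7) + (3)·(2/7) + (6)·(3/7) = 37/7.
b: (1)·(1/7) + (8)·(1/7) + (9)·(2/7) + (9)·(3/7) = 54/7.
c: (-2)·(1/7) + (7)·(1/7) + (4)·(2/7) + (0)·(3/7) = 13/7.
The best pure response is b with expected payoff 54/7.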